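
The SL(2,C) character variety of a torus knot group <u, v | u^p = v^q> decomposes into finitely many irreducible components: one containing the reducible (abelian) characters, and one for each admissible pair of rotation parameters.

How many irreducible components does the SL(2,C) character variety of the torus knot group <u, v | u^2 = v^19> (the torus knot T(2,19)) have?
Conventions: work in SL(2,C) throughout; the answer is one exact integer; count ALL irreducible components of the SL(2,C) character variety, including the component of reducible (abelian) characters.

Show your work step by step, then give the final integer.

10

Gamma = < u, v | u^2 = v^19 > (torus knot T(2,19)); the central element u^2 = v^19 acts as +I or -I in any irreducible SL(2,C) representation.
On an irreducible component, tr(u) is locked at 2*cos(pi*alpha/2) for some alpha in 1..1, and tr(v) at 2*cos(pi*beta/19) for some beta in 1..18.
Consistency of u^2 = (-1)^alpha I with v^19 = (-1)^beta I forces alpha = beta (mod 2).
Counting: 1 odd alphas x 9 odd betas + 0 even alphas x 9 even betas = 9 + 0 = 9.
That is 9 components of irreducible characters, and with the reducible (abelian) component the total is 10.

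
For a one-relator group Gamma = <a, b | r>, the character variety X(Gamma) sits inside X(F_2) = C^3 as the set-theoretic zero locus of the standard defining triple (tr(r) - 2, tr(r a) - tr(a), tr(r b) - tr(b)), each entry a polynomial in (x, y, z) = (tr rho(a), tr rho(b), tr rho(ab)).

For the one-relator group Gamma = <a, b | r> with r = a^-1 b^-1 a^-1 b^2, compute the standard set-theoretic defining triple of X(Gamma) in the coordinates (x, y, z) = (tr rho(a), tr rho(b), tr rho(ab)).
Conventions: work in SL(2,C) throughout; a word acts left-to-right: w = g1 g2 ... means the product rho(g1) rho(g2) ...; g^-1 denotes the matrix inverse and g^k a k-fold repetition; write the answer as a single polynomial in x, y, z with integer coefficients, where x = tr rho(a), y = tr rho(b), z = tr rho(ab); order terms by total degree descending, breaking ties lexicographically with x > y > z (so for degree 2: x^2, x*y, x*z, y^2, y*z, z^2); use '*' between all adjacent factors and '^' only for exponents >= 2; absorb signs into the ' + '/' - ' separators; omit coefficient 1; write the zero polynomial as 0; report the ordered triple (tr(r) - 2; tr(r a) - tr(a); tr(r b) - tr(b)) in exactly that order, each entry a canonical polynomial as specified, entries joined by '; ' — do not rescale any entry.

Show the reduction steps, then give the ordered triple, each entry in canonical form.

x*y^2*z - y^3 - y*z^2 - x*z + 3*y - 2; x*y - x - z; x*y^3*z - y^4 - y^2*z^2 - 2*x*y*z + 4*y^2 + z^2 - y - 2

reduce: tr(b a^-1) = tr(b) * tr(a) - tr(b a) = x*y - z
tr(b^2 a) = tr(b) * tr(a b) - tr(a) = y*z - x
tr(b^2) = tr(b) * tr(b) - tr(1) = y^2 - 2
tr(a b^2 a) = tr(a) * tr(b^2 a) - tr(b^2) = x*y*z - x^2 - y^2 + 2
tr(a b a b) = tr(a b) * tr(a b) - tr(1)   [split at repeated a] = z^2 - 2
tr(a b a) = tr(a) * tr(b a) - tr(b) = x*z - y
reduce: tr(a b^2 a b) = tr(b) * tr(a b a b) - tr(a b a) = y*z^2 - x*z - y
tr(b^-1 a b^2 a) = tr(a b^2 a) * tr(b) - tr(a b^2 a b) = x*y^2*z - x^2*y - y^3 - y*z^2 + x*z + 3*y
reduce: tr(b^2 a^-1 b^-1 a) = tr(b^-1 a b^2) * tr(a) - tr(b^-1 a b^2 a) = -x*y^2*z + x^2*y + y^3 + y*z^2 - 3*y
reduce: tr(a^-1 b^-1 a^-1 b^2) = tr(b^2 a^-1 b^-1) * tr(a) - tr(b^2 a^-1 b^-1 a) = x*y^2*z - y^3 - y*z^2 - x*z + 3*y
tr(b^2 a^-1) = tr(b^2) * tr(a) - tr(b^2 a)  (eliminate a^-1) = x*y^2 - y*z - x
tr(a b^3 a) = tr(b) * tr(b a^2 b) - tr(b a^2)  (reduce the b square) = x*y^2*z - x^2*y - y^3 - x*z + 3*y
so tr(a b^3 a b) = tr(b) * tr(a b a b^2) - tr(a b a b)  (reduce the b square) = y^2*z^2 - x*y*z - y^2 - z^2 + 2
tr(b^-1 a b^3 a) = tr(a b^3 a) * tr(b) - tr(a b^3 a b)  (eliminate b^-1) = x*y^3*z - x^2*y^2 - y^4 - y^2*z^2 + 4*y^2 + z^2 - 2
tr(b^3 a^-1 b^-1 a) = tr(b^-1 a b^3) * tr(a) - tr(b^-1 a b^3 a)  (eliminate a^-1) = -x*y^3*z + x^2*y^2 + y^4 + y^2*z^2 + x*y*z - x^2 - 4*y^2 - z^2 + 2
so tr(a^-1 b^-1 a^-1 b^3) = tr(b^3 a^-1 b^-1) * tr(a) - tr(b^3 a^-1 b^-1 a)  (eliminate a^-1) = x*y^3*z - y^4 - y^2*z^2 - 2*x*y*z + 4*y^2 + z^2 - 2
assemble the triple (tr(r) - 2; tr(r a) - x; tr(r b) - y)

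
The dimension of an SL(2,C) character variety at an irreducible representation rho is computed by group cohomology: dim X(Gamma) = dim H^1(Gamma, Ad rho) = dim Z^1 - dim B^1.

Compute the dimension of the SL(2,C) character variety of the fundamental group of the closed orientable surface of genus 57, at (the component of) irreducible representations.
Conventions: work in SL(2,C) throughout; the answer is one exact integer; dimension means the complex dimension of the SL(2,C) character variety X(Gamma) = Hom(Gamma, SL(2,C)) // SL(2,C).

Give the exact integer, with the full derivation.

pi_1 of the closed genus-57 surface has 114 generators bound by the single product-of-commutators relator.
Unconstrained cocycle data is one sl_2 vector per generator (342 dimensions), cut by the relator condition d_2(z) = 0.
At an irreducible rho, H^2 = coker(d_2) vanishes (Poincare duality: H^2 is dual to H^0 = invariants = 0), so d_2 is surjective onto sl_2 and dim Z^1 = 342 - 3 = 339.
Coboundaries contribute dim B^1 = 3 (injective at irreducible rho).
dim X = dim H^1 = 339 - 3 = 336.

336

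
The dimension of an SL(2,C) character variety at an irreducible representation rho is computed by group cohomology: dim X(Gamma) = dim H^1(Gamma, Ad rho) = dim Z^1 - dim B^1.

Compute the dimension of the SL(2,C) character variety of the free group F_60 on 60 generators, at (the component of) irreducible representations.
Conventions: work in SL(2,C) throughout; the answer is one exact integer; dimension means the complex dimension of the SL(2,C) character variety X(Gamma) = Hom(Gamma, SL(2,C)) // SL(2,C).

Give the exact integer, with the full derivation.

177

Here Gamma is free of rank 60 — no relator constrains a cocycle.
A cocycle picks one sl_2 vector per generator freely, giving dim Z^1 = 3*60 = 180.
Irreducibility makes the coboundary map sl_2 -> Z^1 injective (trivial centralizer), so dim B^1 = 3.
Therefore dim X = 180 - 3 = 177.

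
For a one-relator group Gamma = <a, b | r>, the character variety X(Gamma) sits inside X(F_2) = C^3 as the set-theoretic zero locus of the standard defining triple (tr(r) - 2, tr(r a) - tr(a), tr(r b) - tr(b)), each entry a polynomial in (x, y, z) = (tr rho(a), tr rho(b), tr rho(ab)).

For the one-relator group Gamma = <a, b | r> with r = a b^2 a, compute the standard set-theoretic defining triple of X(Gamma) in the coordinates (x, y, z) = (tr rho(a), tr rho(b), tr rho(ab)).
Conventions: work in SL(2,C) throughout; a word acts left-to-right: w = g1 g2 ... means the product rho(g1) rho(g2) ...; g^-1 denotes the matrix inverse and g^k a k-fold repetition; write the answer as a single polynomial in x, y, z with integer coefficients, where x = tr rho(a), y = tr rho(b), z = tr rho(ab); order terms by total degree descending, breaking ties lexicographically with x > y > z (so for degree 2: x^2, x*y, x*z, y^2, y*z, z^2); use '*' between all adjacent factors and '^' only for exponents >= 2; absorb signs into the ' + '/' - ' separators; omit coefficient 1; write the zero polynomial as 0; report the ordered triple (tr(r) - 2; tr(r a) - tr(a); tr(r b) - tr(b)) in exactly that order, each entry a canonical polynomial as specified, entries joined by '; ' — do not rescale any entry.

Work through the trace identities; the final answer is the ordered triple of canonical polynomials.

x*y*z - x^2 - y^2; x^2*y*z - x^3 - x*y^2 - y*z + 2*x; y*z^2 - x*z - 2*y

reduce: trace(a^2 b) = trace(a) trace(b a) - trace(b)  (reduce the a square) = x*z - y
reduce: trace(a^2) = trace(a) trace(a) - trace(1)  (reduce the a square) = x^2 - 2
trace(a b^2 a) = trace(b) trace(a^2 b) - trace(a^2)  (reduce the b square) = x*y*z - x^2 - y^2 + 2
reduce: trace(a b^2) = trace(b) trace(a b) - trace(a)  (reduce the b square) = y*z - x
so trace(a b^2 a^2) = trace(a) trace(a b^2 a) - trace(a b^2)  (reduce the a square) = x^2*y*z - x^3 - x*y^2 - y*z + 3*x
reduce: trace(a b a b) = trace(a b) trace(a b) - trace(1)   [split at a repeated a] = z^2 - 2
so trace(a b^2 a b) = trace(b) trace(a b a b) - trace(a b a)   [square of b] = y*z^2 - x*z - y
assemble the triple (trace(r) - 2; trace(r a) - x; trace(r b) - y)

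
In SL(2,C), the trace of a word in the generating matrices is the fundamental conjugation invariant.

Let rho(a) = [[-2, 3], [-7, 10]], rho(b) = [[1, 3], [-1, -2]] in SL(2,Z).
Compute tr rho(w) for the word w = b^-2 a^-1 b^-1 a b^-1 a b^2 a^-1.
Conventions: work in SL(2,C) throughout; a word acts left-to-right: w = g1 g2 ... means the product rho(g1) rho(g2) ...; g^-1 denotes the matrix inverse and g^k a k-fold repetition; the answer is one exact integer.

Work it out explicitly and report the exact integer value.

-2612197

rho(b^-1) = [[-2, -3], [1, 1]]
... * rho(b^-1) = [[-2, -3], [1, 1]]  ->  [[1, 3], [-1, -2]]
... * rho(a^-1) = [[10, -3], [7, -2]]  ->  [[31, -9], [-24, 7]]
... * rho(b^-1) = [[-2, -3], [1, 1]]  ->  [[-71, -102], [55, 79]]
... * rho(a) = [[-2, 3], [-7, 10]]  ->  [[856, -1233], [-663, 955]]
... * rho(b^-1) = [[-2, -3], [1, 1]]  ->  [[-2945, -3801], [2281, 2944]]
... * rho(a) = [[-2, 3], [-7, 10]]  ->  [[32497, -46845], [-25170, 36283]]
... * rho(b) = [[1, 3], [-1, -2]]  ->  [[79342, 191181], [-61453, -148076]]
... * rho(b) = [[1, 3], [-1, -2]]  ->  [[-111839, -144336], [86623, 111793]]
... * rho(a^-1) = [[10, -3], [7, -2]]  ->  [[-2128742, 624189], [1648781, -483455]]
tr = -2128742 + -483455 = -2612197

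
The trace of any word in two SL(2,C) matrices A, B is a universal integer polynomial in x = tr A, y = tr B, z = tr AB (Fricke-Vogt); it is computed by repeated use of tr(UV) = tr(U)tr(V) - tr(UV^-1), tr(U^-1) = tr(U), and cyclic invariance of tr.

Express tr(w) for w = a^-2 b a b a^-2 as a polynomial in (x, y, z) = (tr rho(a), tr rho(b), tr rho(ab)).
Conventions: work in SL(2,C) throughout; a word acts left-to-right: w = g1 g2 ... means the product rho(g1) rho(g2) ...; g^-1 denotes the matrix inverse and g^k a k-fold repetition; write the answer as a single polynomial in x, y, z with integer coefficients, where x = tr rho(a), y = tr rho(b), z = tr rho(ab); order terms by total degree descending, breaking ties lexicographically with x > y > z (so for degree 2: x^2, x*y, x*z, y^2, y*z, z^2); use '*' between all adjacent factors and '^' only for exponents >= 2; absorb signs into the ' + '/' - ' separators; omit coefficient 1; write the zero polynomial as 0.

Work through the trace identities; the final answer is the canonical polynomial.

x^4*y*z - x^5 - x^3*z^2 - 3*x^2*y*z + 5*x^3 + 2*x*z^2 + y*z - 5*x

trace(b a b) = trace(b) * trace(a b) - trace(a) = y*z - x
trace(b a b a) = trace(b a) * trace(b a) - trace(1)   [split at repeated b] = z^2 - 2
trace(a^-1 b a b) = trace(b a b) * trace(a) - trace(b a b a) = x*y*z - x^2 - z^2 + 2
trace(a^-2 b a b) = trace(a^-1 b a b) * trace(a) - trace(a^-1 b a b a) = x^2*y*z - x^3 - x*z^2 - y*z + 3*x
trace(b a b a^-3) = trace(a^-2 b a b) * trace(a) - trace(a^-2 b a b a) = x^3*y*z - x^4 - x^2*z^2 - 2*x*y*z + 4*x^2 + z^2 - 2
trace(a^-2 b a b a^-2) = trace(b a b a^-3) * trace(a) - trace(b a b a^-2) = x^4*y*z - x^5 - x^3*z^2 - 3*x^2*y*z + 5*x^3 + 2*x*z^2 + y*z - 5*x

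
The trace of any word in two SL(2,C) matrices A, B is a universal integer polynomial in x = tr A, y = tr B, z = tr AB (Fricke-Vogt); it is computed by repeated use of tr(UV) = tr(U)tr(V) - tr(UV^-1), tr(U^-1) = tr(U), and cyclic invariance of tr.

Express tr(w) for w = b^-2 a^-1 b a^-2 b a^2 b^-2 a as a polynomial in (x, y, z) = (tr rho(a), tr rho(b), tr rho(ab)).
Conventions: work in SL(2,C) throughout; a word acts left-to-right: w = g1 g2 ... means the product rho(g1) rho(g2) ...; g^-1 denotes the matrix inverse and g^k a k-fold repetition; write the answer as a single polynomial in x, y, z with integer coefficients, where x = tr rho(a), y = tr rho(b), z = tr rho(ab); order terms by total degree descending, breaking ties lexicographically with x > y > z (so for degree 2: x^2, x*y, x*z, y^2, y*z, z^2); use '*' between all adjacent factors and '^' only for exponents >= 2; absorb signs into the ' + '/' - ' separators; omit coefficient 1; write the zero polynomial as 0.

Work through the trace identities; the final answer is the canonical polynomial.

-x^5*y^5*z + x^6*y^4 + x^4*y^6 + 3*x^4*y^4*z^2 - x^5*y^3*z - x^3*y^5*z - 3*x^3*y^3*z^3 - x^6*y^2 - 6*x^4*y^4 - x^4*y^2*z^2 - x^2*y^6 - x^2*y^4*z^2 + x^2*y^2*z^4 + x^5*y*z + 8*x^3*y^3*z + x^3*y*z^3 + x*y^5*z + x*y^3*z^3 + 6*x^4*y^2 + 6*x^2*y^4 - x^2*y^2*z^2 - 4*x^3*y*z - 5*x*y^3*z - x*y*z^3 - x^4 - 9*x^2*y^2 - x^2*z^2 + 4*x*y*z + 4*x^2 + y^2 - 2

tr(a^2) = tr(a)*tr(a) - tr(1) = x^2 - 2
tr(b^2 a) = tr(b)*tr(a b) - tr(a) = y*z - x
tr(b^2) = tr(b)*tr(b) - tr(1) = y^2 - 2
tr(a b^2 a) = tr(a)*tr(b^2 a) - tr(b^2) = x*y*z - x^2 - y^2 + 2
tr(b a^3 b) = tr(a)*tr(a b^2 a) - tr(a b^2) = x^2*y*z - x^3 - x*y^2 - y*z + 3*x
tr(b a^2) = tr(a)*tr(b a) - tr(b) = x*z - y
tr(b a^3) = tr(a)*tr(b a^2) - tr(b a) = x^2*z - x*y - z
tr(a b^3 a^2) = tr(b)*tr(b a^3 b) - tr(b a^3) = x^2*y^2*z - x^3*y - x*y^3 - x^2*z - y^2*z + 4*x*y + z
tr(a b a b) = tr(b a)*tr(b a) - tr(1) = z^2 - 2
tr(b a b^2 a) = tr(b)*tr(a b a b) - tr(a b a) = y*z^2 - x*z - y
tr(b a b^2) = tr(b)*tr(b a b) - tr(b a) = y^2*z - x*y - z
tr(b a^2 b a b) = tr(a)*tr(b a b^2 a) - tr(b a b^2) = x*y*z^2 - x^2*z - y^2*z + z
tr(b a^2 b a) = tr(a)*tr(b a b a) - tr(b a b) = x*z^2 - y*z - x
tr(a b^3 a^2 b) = tr(b)*tr(b a^2 b a b) - tr(b a^2 b a) = x*y^2*z^2 - x^2*y*z - y^3*z - x*z^2 + 2*y*z + x
tr(b^-1 a b^3 a^2) = tr(a b^3 a^2)*tr(b) - tr(a b^3 a^2 b) = x^2*y^3*z - x^3*y^2 - x*y^4 - x*y^2*z^2 + 4*x*y^2 + x*z^2 - y*z - x
tr(b^2 a^2 b^-2 a b) = tr(b^-1 a b^3 a^2)*tr(b) - tr(b^-1 a b^3 a^2 b) = x^2*y^4*z - x^3*y^3 - x*y^5 - x*y^3*z^2 - x^2*y^2*z + x^3*y + 5*x*y^3 + x*y*z^2 + x^2*z - 5*x*y - z
tr(a b a b^2 a^2) = tr(a)*tr(b a b^2 a^2) - tr(b a b^2 a) = x^2*y*z^2 - x^3*z - x*y^2*z - y*z^2 + 2*x*z + y
tr(b a b a b a) = tr(b a)*tr(b a b a) - tr(b^-1 a^-1) = z^3 - 3*z
tr(a^2 b a b a b) = tr(a)*tr(b a b a b a) - tr(b a b a b) = x*z^3 - y*z^2 - 2*x*z + y
tr(a^2 b a b a) = tr(a)*tr(b a b a^2) - tr(b a b a) = x^2*z^2 - x*y*z - x^2 - z^2 + 2
tr(a b a b^2 a^2 b) = tr(b)*tr(a^2 b a b a b) - tr(a^2 b a b a) = x*y*z^3 - x^2*z^2 - y^2*z^2 - x*y*z + x^2 + y^2 + z^2 - 2
tr(b^-1 a b a b^2 a^2) = tr(a b a b^2 a^2)*tr(b) - tr(a b a b^2 a^2 b) = x^2*y^2*z^2 - x^3*y*z - x*y^3*z - x*y*z^3 + x^2*z^2 + 3*x*y*z - x^2 - z^2 + 2
tr(b^2 a^2 b^-2 a b a) = tr(b^-1 a b a b^2 a^2)*tr(b) - tr(b^-1 a b a b^2 a^2 b) = x^2*y^3*z^2 - x^3*y^2*z - x*y^4*z - x*y^2*z^3 + x^3*z + 4*x*y^2*z - x^2*y - 2*x*z + y
tr(a^-1 b^2 a^2 b^-2 a b) = tr(b^2 a^2 b^-2 a b)*tr(a) - tr(b^2 a^2 b^-2 a b a) = x^3*y^4*z - x^4*y^3 - x^2*y^5 - 2*x^2*y^3*z^2 + x*y^4*z + x*y^2*z^3 + x^4*y + 5*x^2*y^3 + x^2*y*z^2 - 4*x*y^2*z - 4*x^2*y + x*z - y
tr(a^-1 b^2 a^2 b^-2 a b^-1) = tr(a^-1 b^2 a^2 b^-2 a)*tr(b) - tr(a^-1 b^2 a^2 b^-2 a b) = -x^3*y^4*z + x^4*y^3 + x^2*y^5 + 2*x^2*y^3*z^2 - x*y^4*z - x*y^2*z^3 - x^4*y - 5*x^2*y^3 - x^2*y*z^2 + 4*x*y^2*z + 5*x^2*y - x*z - y
tr(b a^2 b^-2 a b^-2 a^-1 b) = tr(a^-1 b^2 a^2 b^-2 a b^-1)*tr(b) - tr(a^-1 b^2 a^2 b^-2 a) = -x^3*y^5*z + x^4*y^4 + x^2*y^6 + 2*x^2*y^4*z^2 - x*y^5*z - x*y^3*z^3 - x^4*y^2 - 5*x^2*y^4 - x^2*y^2*z^2 + 4*x*y^3*z + 5*x^2*y^2 - x*y*z - x^2 - y^2 + 2
tr(a^2 b a^2) = tr(a)*tr(b a^3) - tr(b a^2) = x^3*z - x^2*y - 2*x*z + y
tr(a^2 b a^2 b) = tr(a)*tr(b a^2 b a) - tr(b a^2 b) = x^2*z^2 - 2*x*y*z + y^2 - 2
tr(a b a^2 b^-1 a) = tr(a^2 b a^2)*tr(b) - tr(a^2 b a^2 b) = x^3*y*z - x^2*y^2 - x^2*z^2 + 2
tr(a b a^2 b^-1 a b) = tr(a b a b a^2)*tr(b) - tr(a b a b a^2 b) = x^2*y*z^2 - x*y^2*z - x*z^3 - x^2*y + 2*x*z + y
tr(a b a^2 b^-1 a b^-1) = tr(a b a^2 b^-1 a)*tr(b) - tr(a b a^2 b^-1 a b) = x^3*y^2*z - x^2*y^3 - 2*x^2*y*z^2 + x*y^2*z + x*z^3 + x^2*y - 2*x*z + y
tr(a^2 b a b a^2) = tr(a)*tr(a^2 b a b a) - tr(a^2 b a b) = x^3*z^2 - x^2*y*z - x^3 - 2*x*z^2 + y*z + 3*x
tr(b a b a^2 b) = tr(a)*tr(b^2 a b a) - tr(b^2 a b) = x*y*z^2 - x^2*z - y^2*z + z
tr(a^2 b a b a^2 b) = tr(a)*tr(b a b a^2 b a) - tr(b a b a^2 b) = x^2*z^3 - 2*x*y*z^2 - x^2*z + y^2*z + x*y - z
tr(a b a b a^2 b^-1 a) = tr(a^2 b a b a^2)*tr(b) - tr(a^2 b a b a^2 b) = x^3*y*z^2 - x^2*y^2*z - x^2*z^3 - x^3*y + x^2*z + 2*x*y + z
tr(a b a b a b a^2) = tr(a)*tr(b a b a b a^2) - tr(b a b a b a) = x^2*z^3 - x*y*z^2 - 2*x^2*z - z^3 + x*y + 3*z
tr(b a b a b a b a) = tr(a b a b)*tr(a b a b) - tr(1) = z^4 - 4*z^2 + 2
tr(b a b a b a b) = tr(b)*tr(a b a b a b) - tr(a b a b a) = y*z^3 - x*z^2 - 2*y*z + x
tr(a b a b a b a^2 b) = tr(a)*tr(b a b a b a b a) - tr(b a b a b a b) = x*z^4 - y*z^3 - 3*x*z^2 + 2*y*z + x
tr(a b a b a^2 b^-1 a b) = tr(a b a b a b a^2)*tr(b) - tr(a b a b a b a^2 b) = x^2*y*z^3 - x*y^2*z^2 - x*z^4 - 2*x^2*y*z + x*y^2 + 3*x*z^2 + y*z - x
tr(a b a b a^2 b^-1 a b^-1) = tr(a b a b a^2 b^-1 a)*tr(b) - tr(a b a b a^2 b^-1 a b) = x^3*y^2*z^2 - x^2*y^3*z - 2*x^2*y*z^3 - x^3*y^2 + x*y^2*z^2 + x*z^4 + 3*x^2*y*z + x*y^2 - 3*x*z^2 + x
tr(b a b a^2 b^-1 a b^-2 a) = tr(a b a b a^2 b^-1 a b^-1)*tr(b) - tr(a b a b a^2 b^-1 a) = x^3*y^3*z^2 - x^2*y^4*z - 2*x^2*y^2*z^3 - x^3*y^3 - x^3*y*z^2 + x*y^3*z^2 + x*y*z^4 + 4*x^2*y^2*z + x^2*z^3 + x^3*y + x*y^3 - 3*x*y*z^2 - x^2*z - x*y - z
tr(a b^-2 a^-1 b a b a^2 b^-1) = tr(b a b a^2 b^-1 a b^-2)*tr(a) - tr(b a b a^2 b^-1 a b^-2 a) = -x^3*y^3*z^2 + x^4*y^2*z + x^2*y^4*z + 2*x^2*y^2*z^3 - x^3*y*z^2 - x*y^3*z^2 - x*y*z^4 - 3*x^2*y^2*z - x*y^3 + 3*x*y*z^2 - x^2*z + 2*x*y + z
tr(b a b a^3 b^-1 a) = tr(a b a b a^3)*tr(b) - tr(a b a b a^3 b) = x^3*y*z^2 - x^2*y^2*z - x^2*z^3 - x^3*y - x*y*z^2 + 2*x^2*z + y^2*z + z^3 + 2*x*y - 3*z
tr(b^-1 a^-1 b a b a^3) = tr(b a b a^3 b^-1)*tr(a) - tr(b a b a^3 b^-1 a) = -x^3*y*z^2 + x^4*z + x^2*y^2*z + x^2*z^3 + x*y*z^2 - 4*x^2*z - y^2*z - z^3 - x*y + 3*z
tr(a b^-2 a^-1 b a b a^2) = tr(b^-1 a^-1 b a b a^3)*tr(b) - tr(b^-1 a^-1 b a b a^3 b) = -x^3*y^2*z^2 + x^4*y*z + x^2*y^3*z + x^2*y*z^3 + x*y^2*z^2 - 4*x^2*y*z - y^3*z - y*z^3 - x*y^2 - x*z^2 + 4*y*z + x
tr(b a^2 b^-2 a b^-2 a^-1 b a) = tr(a b^-2 a^-1 b a b a^2 b^-1)*tr(b) - tr(a b^-2 a^-1 b a b a^2) = -x^3*y^4*z^2 + x^4*y^3*z + x^2*y^5*z + 2*x^2*y^3*z^3 - x*y^4*z^2 - x*y^2*z^4 - x^4*y*z - 4*x^2*y^3*z - x^2*y*z^3 - x*y^4 + 2*x*y^2*z^2 + 3*x^2*y*z + y^3*z + y*z^3 + 3*x*y^2 + x*z^2 - 3*y*z - x
tr(a^-1 b a^2 b^-2 a b^-2 a^-1 b) = tr(b a^2 b^-2 a b^-2 a^-1 b)*tr(a) - tr(b a^2 b^-2 a b^-2 a^-1 b a) = -x^4*y^5*z + x^5*y^4 + x^3*y^6 + 3*x^3*y^4*z^2 - x^4*y^3*z - 2*x^2*y^5*z - 3*x^2*y^3*z^3 - x^5*y^2 - 5*x^3*y^4 - x^3*y^2*z^2 + x*y^4*z^2 + x*y^2*z^4 + x^4*y*z + 8*x^2*y^3*z + x^2*y*z^3 + 5*x^3*y^2 + x*y^4 - 2*x*y^2*z^2 - 4*x^2*y*z - y^3*z - y*z^3 - x^3 - 4*x*y^2 - x*z^2 + 3*y*z + 3*x
tr(b^-2 a^-1 b a^-2 b a^2 b^-2 a) = tr(a^-1 b a^2 b^-2 a b^-2 a^-1 b)*tr(a) - tr(a^-1 b a^2 b^-2 a b^-2 a^-1 b a) = -x^5*y^5*z + x^6*y^4 + x^4*y^6 + 3*x^4*y^4*z^2 - x^5*y^3*z - x^3*y^5*z - 3*x^3*y^3*z^3 - x^6*y^2 - 6*x^4*y^4 - x^4*y^2*z^2 - x^2*y^6 - x^2*y^4*z^2 + x^2*y^2*z^4 + x^5*y*z + 8*x^3*y^3*z + x^3*y*z^3 + x*y^5*z + x*y^3*z^3 + 6*x^4*y^2 + 6*x^2*y^4 - x^2*y^2*z^2 - 4*x^3*y*z - 5*x*y^3*z - x*y*z^3 - x^4 - 9*x^2*y^2 - x^2*z^2 + 4*x*y*z + 4*x^2 + y^2 - 2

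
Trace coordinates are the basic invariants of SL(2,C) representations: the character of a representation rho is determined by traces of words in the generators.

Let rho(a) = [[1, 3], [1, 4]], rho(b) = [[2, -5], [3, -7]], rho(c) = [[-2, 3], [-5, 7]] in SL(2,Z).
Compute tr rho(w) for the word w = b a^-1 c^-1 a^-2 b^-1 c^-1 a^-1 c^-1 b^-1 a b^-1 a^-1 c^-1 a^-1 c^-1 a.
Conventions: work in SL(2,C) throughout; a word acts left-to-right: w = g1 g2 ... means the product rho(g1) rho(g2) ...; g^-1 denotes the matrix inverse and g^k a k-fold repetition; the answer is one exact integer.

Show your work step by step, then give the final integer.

-902388562

rho(b) = [[2, -5], [3, -7]]
... * rho(a^-1) = [[4, -3], [-1, 1]]  ->  [[13, -11], [19, -16]]
... * rho(c^-1) = [[7, -3], [5, -2]]  ->  [[36, -17], [53, -25]]
... * rho(a^-1) = [[4, -3], [-1, 1]]  ->  [[161, -125], [237, -184]]
... * rho(a^-1) = [[4, -3], [-1, 1]]  ->  [[769, -608], [1132, -895]]
... * rho(b^-1) = [[-7, 5], [-3, 2]]  ->  [[-3559, 2629], [-5239, 3870]]
... * rho(c^-1) = [[7, -3], [5, -2]]  ->  [[-11768, 5419], [-17323, 7977]]
... * rho(a^-1) = [[4, -3], [-1, 1]]  ->  [[-52491, 40723], [-77269, 59946]]
... * rho(c^-1) = [[7, -3], [5, -2]]  ->  [[-163822, 76027], [-241153, 111915]]
... * rho(b^-1) = [[-7, 5], [-3, 2]]  ->  [[918673, -667056], [1352326, -981935]]
... * rho(a) = [[1, 3], [1, 4]]  ->  [[251617, 87795], [370391, 129238]]
... * rho(b^-1) = [[-7, 5], [-3, 2]]  ->  [[-2024704, 1433675], [-2980451, 2110431]]
... * rho(a^-1) = [[4, -3], [-1, 1]]  ->  [[-9532491, 7507787], [-14032235, 11051784]]
... * rho(c^-1) = [[7, -3], [5, -2]]  ->  [[-29188502, 13581899], [-42966725, 19993137]]
... * rho(a^-1) = [[4, -3], [-1, 1]]  ->  [[-130335907, 101147405], [-191860037, 148893312]]
... * rho(c^-1) = [[7, -3], [5, -2]]  ->  [[-406614324, 188712911], [-598553699, 277793487]]
... * rho(a) = [[1, 3], [1, 4]]  ->  [[-217901413, -464991328], [-320760212, -684487149]]
tr = -217901413 + -684487149 = -902388562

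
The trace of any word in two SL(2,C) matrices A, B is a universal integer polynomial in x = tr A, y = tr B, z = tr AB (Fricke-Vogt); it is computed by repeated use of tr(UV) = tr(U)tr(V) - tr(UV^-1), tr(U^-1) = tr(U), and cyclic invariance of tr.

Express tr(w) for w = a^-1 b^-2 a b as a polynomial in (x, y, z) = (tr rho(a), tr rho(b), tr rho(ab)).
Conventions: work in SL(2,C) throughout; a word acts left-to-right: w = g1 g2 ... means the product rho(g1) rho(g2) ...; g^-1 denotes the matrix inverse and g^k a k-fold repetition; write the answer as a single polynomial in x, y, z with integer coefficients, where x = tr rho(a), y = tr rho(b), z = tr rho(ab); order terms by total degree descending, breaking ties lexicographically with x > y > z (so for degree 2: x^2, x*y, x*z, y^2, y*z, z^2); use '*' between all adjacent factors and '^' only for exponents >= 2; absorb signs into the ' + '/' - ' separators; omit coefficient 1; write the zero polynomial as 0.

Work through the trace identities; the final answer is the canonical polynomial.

-x*y^2*z + x^2*y + y^3 + y*z^2 - 3*y

reduce: tr(b a b) = tr(b)*tr(a b) - tr(a) = y*z - x
reduce: tr(b a b a) = tr(a b)*tr(a b) - tr(1) = z^2 - 2
tr(a b a^-1 b) = tr(b a b)*tr(a) - tr(b a b a) = x*y*z - x^2 - z^2 + 2
reduce: tr(a b a^-1 b^-1) = tr(a b a^-1)*tr(b) - tr(a b a^-1 b) = -x*y*z + x^2 + y^2 + z^2 - 2
tr(a^-1 b^-2 a b) = tr(a b a^-1 b^-1)*tr(b) - tr(a b a^-1) = -x*y^2*z + x^2*y + y^3 + y*z^2 - 3*y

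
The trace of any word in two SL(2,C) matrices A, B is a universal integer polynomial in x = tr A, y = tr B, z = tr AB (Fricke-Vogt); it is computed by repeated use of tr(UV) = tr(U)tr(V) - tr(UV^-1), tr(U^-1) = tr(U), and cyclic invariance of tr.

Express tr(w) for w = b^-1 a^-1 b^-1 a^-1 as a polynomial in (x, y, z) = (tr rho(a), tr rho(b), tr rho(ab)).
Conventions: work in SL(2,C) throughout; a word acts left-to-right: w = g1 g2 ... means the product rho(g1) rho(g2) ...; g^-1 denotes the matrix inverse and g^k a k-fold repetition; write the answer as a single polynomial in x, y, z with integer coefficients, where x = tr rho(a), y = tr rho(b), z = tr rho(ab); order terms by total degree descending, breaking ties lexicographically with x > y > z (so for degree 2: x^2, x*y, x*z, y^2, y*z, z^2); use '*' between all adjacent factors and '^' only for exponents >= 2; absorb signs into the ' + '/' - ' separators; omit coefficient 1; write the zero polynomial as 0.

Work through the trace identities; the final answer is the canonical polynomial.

z^2 - 2

use: tr(b^-1) = tr(b) = y
apply: tr(b^-1 a) = tr(a) tr(b) - tr(a b)   [inverse elimination on b] = x*y - z
use: tr(b^-1 a^-1) = tr(b^-1) tr(a) - tr(b^-1 a)   [inverse elimination on a] = z
use: tr(b^-1 a^-1 b^-1) = tr(b^-1 a^-1) tr(b) - tr(b^-1 a^-1 b)   [inverse elimination on b] = y*z - x
tr(a b a) = tr(a) tr(b a) - tr(b)   [square of a] = x*z - y
apply: tr(a b a b) = tr(a b) tr(a b) - tr(1)   [split at a repeated a] = z^2 - 2
tr(b a b^-1 a) = tr(a b a) tr(b) - tr(a b a b)   [inverse elimination on b] = x*y*z - y^2 - z^2 + 2
use: tr(a b^-1 a^-1 b) = tr(b a b^-1) tr(a) - tr(b a b^-1 a)   [inverse elimination on a] = -x*y*z + x^2 + y^2 + z^2 - 2
use: tr(b^-1 a^-1 b^-1 a) = tr(a b^-1 a^-1) tr(b) - tr(a b^-1 a^-1 b)   [inverse elimination on b] = x*y*z - x^2 - z^2 + 2
tr(b^-1 a^-1 b^-1 a^-1) = tr(b^-1 a^-1 b^-1) tr(a) - tr(b^-1 a^-1 b^-1 a)   [inverse elimination on a] = z^2 - 2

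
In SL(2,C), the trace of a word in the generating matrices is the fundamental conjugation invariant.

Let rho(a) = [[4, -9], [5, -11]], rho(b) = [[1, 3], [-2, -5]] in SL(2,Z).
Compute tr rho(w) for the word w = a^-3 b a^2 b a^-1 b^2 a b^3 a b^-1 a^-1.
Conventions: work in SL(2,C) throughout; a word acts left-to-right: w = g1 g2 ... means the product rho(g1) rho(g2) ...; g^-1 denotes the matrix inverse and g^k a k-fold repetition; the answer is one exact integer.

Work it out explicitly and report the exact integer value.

437024722743623

rho(a^-1) = [[-11, 9], [-5, 4]]
... * rho(a^-1) = [[-11, 9], [-5, 4]]  ->  [[76, -63], [35, -29]]
... * rho(a^-1) = [[-11, 9], [-5, 4]]  ->  [[-521, 432], [-240, 199]]
... * rho(b) = [[1, 3], [-2, -5]]  ->  [[-1385, -3723], [-638, -1715]]
... * rho(a) = [[4, -9], [5, -11]]  ->  [[-24155, 53418], [-11127, 24607]]
... * rho(a) = [[4, -9], [5, -11]]  ->  [[170470, -370203], [78527, -170534]]
... * rho(b) = [[1, 3], [-2, -5]]  ->  [[910876, 2362425], [419595, 1088251]]
... * rho(a^-1) = [[-11, 9], [-5, 4]]  ->  [[-21831761, 17647584], [-10056800, 8129359]]
... * rho(b) = [[1, 3], [-2, -5]]  ->  [[-57126929, -153733203], [-26315518, -70817195]]
... * rho(b) = [[1, 3], [-2, -5]]  ->  [[250339477, 597285228], [115318872, 275139421]]
... * rho(a) = [[4, -9], [5, -11]]  ->  [[3987784048, -8823192801], [1836972593, -4064403479]]
... * rho(b) = [[1, 3], [-2, -5]]  ->  [[21634169650, 56079316149], [9965779551, 25832935174]]
... * rho(b) = [[1, 3], [-2, -5]]  ->  [[-90524462648, -215494071795], [-41700090797, -99267337217]]
... * rho(b) = [[1, 3], [-2, -5]]  ->  [[340463680942, 805896971031], [156834583637, 371236413694]]
... * rho(a) = [[4, -9], [5, -11]]  ->  [[5391339578923, -11929039809819], [2483520403018, -5495111803367]]
... * rho(b^-1) = [[-5, -3], [2, 1]]  ->  [[-50814777514253, -28103058546588], [-23407825621824, -12945673012421]]
... * rho(a^-1) = [[-11, 9], [-5, 4]]  ->  [[699477845389723, -569745231814629], [322214446902169, -262453122646100]]
tr = 699477845389723 + -262453122646100 = 437024722743623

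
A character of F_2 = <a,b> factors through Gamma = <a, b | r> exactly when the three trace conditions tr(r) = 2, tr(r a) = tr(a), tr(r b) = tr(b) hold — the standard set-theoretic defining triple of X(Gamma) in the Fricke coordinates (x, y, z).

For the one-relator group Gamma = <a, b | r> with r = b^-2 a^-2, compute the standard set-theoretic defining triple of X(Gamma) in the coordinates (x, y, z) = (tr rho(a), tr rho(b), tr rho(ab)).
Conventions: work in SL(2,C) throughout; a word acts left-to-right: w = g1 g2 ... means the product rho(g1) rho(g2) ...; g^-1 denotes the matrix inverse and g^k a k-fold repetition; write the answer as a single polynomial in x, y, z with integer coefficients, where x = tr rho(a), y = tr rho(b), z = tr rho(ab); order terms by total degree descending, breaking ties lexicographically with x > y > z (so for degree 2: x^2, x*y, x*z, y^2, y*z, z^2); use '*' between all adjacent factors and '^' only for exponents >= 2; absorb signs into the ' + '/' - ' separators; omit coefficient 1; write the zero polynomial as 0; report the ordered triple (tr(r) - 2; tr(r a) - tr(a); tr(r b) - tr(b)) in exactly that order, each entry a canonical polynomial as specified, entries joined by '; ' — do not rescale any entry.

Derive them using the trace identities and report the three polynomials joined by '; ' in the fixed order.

x*y*z - x^2 - y^2; y*z - 2*x; x*z - 2*y

next, tr(a^-1) = tr(a) = x
tr(a^-2) = tr(a^-1) tr(a) - tr(1) = x^2 - 2
next, tr(b a^-1) = tr(b) tr(a) - tr(b a) = x*y - z
tr(a^-2 b) = tr(b a^-1) tr(a) - tr(b) = x^2*y - x*z - y
tr(a^-2 b^-1) = tr(a^-2) tr(b) - tr(a^-2 b) = x*z - y
tr(b^-2 a^-2) = tr(a^-2 b^-1) tr(b) - tr(a^-2) = x*y*z - x^2 - y^2 + 2
and tr(b^-2) = tr(b^-1) tr(b) - tr(1) = y^2 - 2
tr(b^-2 a) = tr(a b^-1) tr(b) - tr(a) = x*y^2 - y*z - x
tr(b^-2 a^-1) = tr(b^-2) tr(a) - tr(b^-2 a) = y*z - x
assemble the triple (tr(r) - 2; tr(r a) - x; tr(r b) - y)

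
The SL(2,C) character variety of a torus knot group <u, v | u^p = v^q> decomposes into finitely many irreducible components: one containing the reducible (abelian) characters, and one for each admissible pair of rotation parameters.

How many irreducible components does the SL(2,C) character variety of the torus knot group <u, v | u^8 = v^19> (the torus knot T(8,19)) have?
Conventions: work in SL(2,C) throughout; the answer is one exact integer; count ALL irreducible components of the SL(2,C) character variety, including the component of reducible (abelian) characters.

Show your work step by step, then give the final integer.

64

In the torus knot group T(8,19), u^8 = v^19 is central, so an irreducible representation sends it to +I or -I (Schur).
So on each irreducible component the traces are pinned: tr(u) = 2*cos(pi*alpha/8) with 1 <= alpha <= 7, tr(v) = 2*cos(pi*beta/19) with 1 <= beta <= 18.
The two central values (-1)^alpha I and (-1)^beta I must be the same matrix, so alpha and beta share a parity.
Counting: 4 odd alphas x 9 odd betas + 3 even alphas x 9 even betas = 36 + 27 = 63.
That is 63 components of irreducible characters, and with the reducible (abelian) component the total is 64.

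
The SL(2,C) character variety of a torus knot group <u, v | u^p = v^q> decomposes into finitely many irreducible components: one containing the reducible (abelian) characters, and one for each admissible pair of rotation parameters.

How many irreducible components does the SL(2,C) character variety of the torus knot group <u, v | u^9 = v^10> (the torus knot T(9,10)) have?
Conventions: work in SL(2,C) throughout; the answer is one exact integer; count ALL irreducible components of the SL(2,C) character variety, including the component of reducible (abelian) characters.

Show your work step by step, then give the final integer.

In the torus knot group T(9,10), u^9 = v^10 is central, so an irreducible representation sends it to +I or -I (Schur).
On an irreducible component, tr(u) is locked at 2*cos(pi*alpha/9) for some alpha in 1..8, and tr(v) at 2*cos(pi*beta/10) for some beta in 1..9.
Consistency of u^9 = (-1)^alpha I with v^10 = (-1)^beta I forces alpha = beta (mod 2).
count pairs: odd alpha (4 choices) x odd beta (5), plus even alpha (4) x even beta (4): 4*5 + 4*4 = 36.
Total: 36 irreducible-character components + 1 reducible (abelian) component = 37.

37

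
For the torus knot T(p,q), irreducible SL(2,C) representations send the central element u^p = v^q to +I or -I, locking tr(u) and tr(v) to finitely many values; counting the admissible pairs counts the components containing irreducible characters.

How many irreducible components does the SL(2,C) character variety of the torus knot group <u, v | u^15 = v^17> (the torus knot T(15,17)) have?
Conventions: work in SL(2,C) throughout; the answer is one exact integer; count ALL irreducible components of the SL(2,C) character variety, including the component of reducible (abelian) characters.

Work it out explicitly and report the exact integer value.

113

Gamma = < u, v | u^15 = v^17 > (torus knot T(15,17)); the central element u^15 = v^17 acts as +I or -I in any irreducible SL(2,C) representation.
On an irreducible component, tr(u) is locked at 2*cos(pi*alpha/15) for some alpha in 1..14, and tr(v) at 2*cos(pi*beta/17) for some beta in 1..16.
The two central values (-1)^alpha I and (-1)^beta I must be the same matrix, so alpha and beta share a parity.
Enumerate parity-matched pairs: 7*8 odd-odd plus 7*8 even-even gives 112.
components with irreducible characters: 112; plus the single component of reducible (abelian) characters: total 113.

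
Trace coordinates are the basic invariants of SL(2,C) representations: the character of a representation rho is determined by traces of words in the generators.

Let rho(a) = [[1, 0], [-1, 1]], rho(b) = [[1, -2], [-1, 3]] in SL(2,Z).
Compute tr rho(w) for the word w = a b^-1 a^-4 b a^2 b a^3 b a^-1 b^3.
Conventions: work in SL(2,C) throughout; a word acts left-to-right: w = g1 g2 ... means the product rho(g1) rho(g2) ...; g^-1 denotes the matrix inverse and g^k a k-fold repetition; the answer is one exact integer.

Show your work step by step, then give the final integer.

rho(a) = [[1, 0], [-1, 1]]
... * rho(b^-1) = [[3, 2], [1, 1]]  ->  [[3, 2], [-2, -1]]
... * rho(a^-1) = [[1, 0], [1, 1]]  ->  [[5, 2], [-3, -1]]
... * rho(a^-1) = [[1, 0], [1, 1]]  ->  [[7, 2], [-4, -1]]
... * rho(a^-1) = [[1, 0], [1, 1]]  ->  [[9, 2], [-5, -1]]
... * rho(a^-1) = [[1, 0], [1, 1]]  ->  [[11, 2], [-6, -1]]
... * rho(b) = [[1, -2], [-1, 3]]  ->  [[9, -16], [-5, 9]]
... * rho(a) = [[1, 0], [-1, 1]]  ->  [[25, -16], [-14, 9]]
... * rho(a) = [[1, 0], [-1, 1]]  ->  [[41, -16], [-23, 9]]
... * rho(b) = [[1, -2], [-1, 3]]  ->  [[57, -130], [-32, 73]]
... * rho(a) = [[1, 0], [-1, 1]]  ->  [[187, -130], [-105, 73]]
... * rho(a) = [[1, 0], [-1, 1]]  ->  [[317, -130], [-178, 73]]
... * rho(a) = [[1, 0], [-1, 1]]  ->  [[447, -130], [-251, 73]]
... * rho(b) = [[1, -2], [-1, 3]]  ->  [[577, -1284], [-324, 721]]
... * rho(a^-1) = [[1, 0], [1, 1]]  ->  [[-707, -1284], [397, 721]]
... * rho(b) = [[1, -2], [-1, 3]]  ->  [[577, -2438], [-324, 1369]]
... * rho(b) = [[1, -2], [-1, 3]]  ->  [[3015, -8468], [-1693, 4755]]
... * rho(b) = [[1, -2], [-1, 3]]  ->  [[11483, -31434], [-6448, 17651]]
tr = 11483 + 17651 = 29134

29134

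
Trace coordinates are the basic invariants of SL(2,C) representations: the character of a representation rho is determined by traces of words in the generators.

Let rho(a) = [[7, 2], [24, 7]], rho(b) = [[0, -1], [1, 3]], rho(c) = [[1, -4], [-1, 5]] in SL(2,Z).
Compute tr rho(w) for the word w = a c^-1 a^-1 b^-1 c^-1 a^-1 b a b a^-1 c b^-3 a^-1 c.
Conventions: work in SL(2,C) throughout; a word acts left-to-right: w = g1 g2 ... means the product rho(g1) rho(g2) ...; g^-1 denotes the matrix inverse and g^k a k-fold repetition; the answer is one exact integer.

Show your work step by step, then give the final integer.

-62064406538

rho(a) = [[7, 2], [24, 7]]
... * rho(c^-1) = [[5, 4], [1, 1]]  ->  [[37, 30], [127, 103]]
... * rho(a^-1) = [[7, -2], [-24, 7]]  ->  [[-461, 136], [-1583, 467]]
... * rho(b^-1) = [[3, 1], [-1, 0]]  ->  [[-1519, -461], [-5216, -1583]]
... * rho(c^-1) = [[5, 4], [1, 1]]  ->  [[-8056, -6537], [-27663, -22447]]
... * rho(a^-1) = [[7, -2], [-24, 7]]  ->  [[100496, -29647], [345087, -101803]]
... * rho(b) = [[0, -1], [1, 3]]  ->  [[-29647, -189437], [-101803, -650496]]
... * rho(a) = [[7, 2], [24, 7]]  ->  [[-4754017, -1385353], [-16324525, -4757078]]
... * rho(b) = [[0, -1], [1, 3]]  ->  [[-1385353, 597958], [-4757078, 2053291]]
... * rho(a^-1) = [[7, -2], [-24, 7]]  ->  [[-24048463, 6956412], [-82578530, 23887193]]
... * rho(c) = [[1, -4], [-1, 5]]  ->  [[-31004875, 130975912], [-106465723, 449750085]]
... * rho(b^-1) = [[3, 1], [-1, 0]]  ->  [[-223990537, -31004875], [-769147254, -106465723]]
... * rho(b^-1) = [[3, 1], [-1, 0]]  ->  [[-640966736, -223990537], [-2200976039, -769147254]]
... * rho(b^-1) = [[3, 1], [-1, 0]]  ->  [[-1698909671, -640966736], [-5833780863, -2200976039]]
... * rho(a^-1) = [[7, -2], [-24, 7]]  ->  [[3490833967, -1088947810], [11986958895, -3739270547]]
... * rho(c) = [[1, -4], [-1, 5]]  ->  [[4579781777, -19408074918], [15726229442, -66644188315]]
tr = 4579781777 + -66644188315 = -62064406538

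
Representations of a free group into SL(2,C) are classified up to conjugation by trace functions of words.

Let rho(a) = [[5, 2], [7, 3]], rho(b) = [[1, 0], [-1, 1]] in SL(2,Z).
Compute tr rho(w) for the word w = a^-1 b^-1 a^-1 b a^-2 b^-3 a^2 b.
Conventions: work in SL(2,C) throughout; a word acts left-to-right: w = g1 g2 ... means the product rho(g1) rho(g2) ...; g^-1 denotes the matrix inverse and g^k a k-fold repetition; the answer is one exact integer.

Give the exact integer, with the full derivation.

43810

rho(a^-1) = [[3, -2], [-7, 5]]
... * rho(b^-1) = [[1, 0], [1, 1]]  ->  [[1, -2], [-2, 5]]
... * rho(a^-1) = [[3, -2], [-7, 5]]  ->  [[17, -12], [-41, 29]]
... * rho(b) = [[1, 0], [-1, 1]]  ->  [[29, -12], [-70, 29]]
... * rho(a^-1) = [[3, -2], [-7, 5]]  ->  [[171, -118], [-413, 285]]
... * rho(a^-1) = [[3, -2], [-7, 5]]  ->  [[1339, -932], [-3234, 2251]]
... * rho(b^-1) = [[1, 0], [1, 1]]  ->  [[407, -932], [-983, 2251]]
... * rho(b^-1) = [[1, 0], [1, 1]]  ->  [[-525, -932], [1268, 2251]]
... * rho(b^-1) = [[1, 0], [1, 1]]  ->  [[-1457, -932], [3519, 2251]]
... * rho(a) = [[5, 2], [7, 3]]  ->  [[-13809, -5710], [33352, 13791]]
... * rho(a) = [[5, 2], [7, 3]]  ->  [[-109015, -44748], [263297, 108077]]
... * rho(b) = [[1, 0], [-1, 1]]  ->  [[-64267, -44748], [155220, 108077]]
tr = -64267 + 108077 = 43810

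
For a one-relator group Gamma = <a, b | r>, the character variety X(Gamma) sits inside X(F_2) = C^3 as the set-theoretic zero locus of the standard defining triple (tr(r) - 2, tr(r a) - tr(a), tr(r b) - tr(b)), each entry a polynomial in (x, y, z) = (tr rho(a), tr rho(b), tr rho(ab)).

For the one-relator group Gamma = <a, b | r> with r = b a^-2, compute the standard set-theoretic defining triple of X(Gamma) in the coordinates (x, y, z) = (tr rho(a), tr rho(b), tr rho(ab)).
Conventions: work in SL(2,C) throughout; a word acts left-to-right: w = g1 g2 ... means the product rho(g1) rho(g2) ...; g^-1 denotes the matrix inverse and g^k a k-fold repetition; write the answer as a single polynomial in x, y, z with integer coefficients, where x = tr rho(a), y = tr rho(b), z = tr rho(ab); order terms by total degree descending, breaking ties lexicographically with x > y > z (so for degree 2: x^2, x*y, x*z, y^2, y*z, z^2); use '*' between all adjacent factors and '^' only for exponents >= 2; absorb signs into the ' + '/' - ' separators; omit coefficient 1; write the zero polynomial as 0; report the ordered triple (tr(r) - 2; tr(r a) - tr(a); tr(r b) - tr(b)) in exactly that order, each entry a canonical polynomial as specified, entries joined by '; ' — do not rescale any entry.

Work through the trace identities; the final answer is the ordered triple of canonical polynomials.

x^2*y - x*z - y - 2; x*y - x - z; x^2*y^2 - x*y*z - x^2 - y^2 - y + 2

trace(b a^-1) = trace(b) trace(a) - trace(b a)  (eliminate a^-1) = x*y - z
apply: trace(b a^-2) = trace(b a^-1) trace(a) - trace(b)  (eliminate a^-1) = x^2*y - x*z - y
apply: trace(b^2) = trace(b) trace(b) - trace(1)   [square of b] = y^2 - 2
trace(b^2 a) = trace(b) trace(a b) - trace(a)   [square of b] = y*z - x
use: trace(b^2 a^-1) = trace(b^2) trace(a) - trace(b^2 a)   [inverse elimination on a] = x*y^2 - y*z - x
trace(b a^-2 b) = trace(b^2 a^-1) trace(a) - trace(b^2)   [inverse elimination on a] = x^2*y^2 - x*y*z - x^2 - y^2 + 2
assemble the triple (trace(r) - 2; trace(r a) - x; trace(r b) - y)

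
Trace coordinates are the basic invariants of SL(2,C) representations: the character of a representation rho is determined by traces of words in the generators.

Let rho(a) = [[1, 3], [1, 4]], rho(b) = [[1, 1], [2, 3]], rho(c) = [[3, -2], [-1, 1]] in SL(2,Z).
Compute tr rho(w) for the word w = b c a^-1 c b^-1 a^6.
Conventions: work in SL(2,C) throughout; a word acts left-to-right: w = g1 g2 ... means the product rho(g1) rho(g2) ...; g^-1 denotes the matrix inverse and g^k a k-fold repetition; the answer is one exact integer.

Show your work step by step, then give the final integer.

rho(b) = [[1, 1], [2, 3]]
... * rho(c) = [[3, -2], [-1, 1]]  ->  [[2, -1], [3, -1]]
... * rho(a^-1) = [[4, -3], [-1, 1]]  ->  [[9, -7], [13, -10]]
... * rho(c) = [[3, -2], [-1, 1]]  ->  [[34, -25], [49, -36]]
... * rho(b^-1) = [[3, -1], [-2, 1]]  ->  [[152, -59], [219, -85]]
... * rho(a) = [[1, 3], [1, 4]]  ->  [[93, 220], [134, 317]]
... * rho(a) = [[1, 3], [1, 4]]  ->  [[313, 1159], [451, 1670]]
... * rho(a) = [[1, 3], [1, 4]]  ->  [[1472, 5575], [2121, 8033]]
... * rho(a) = [[1, 3], [1, 4]]  ->  [[7047, 26716], [10154, 38495]]
... * rho(a) = [[1, 3], [1, 4]]  ->  [[33763, 128005], [48649, 184442]]
... * rho(a) = [[1, 3], [1, 4]]  ->  [[161768, 613309], [233091, 883715]]
tr = 161768 + 883715 = 1045483

1045483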